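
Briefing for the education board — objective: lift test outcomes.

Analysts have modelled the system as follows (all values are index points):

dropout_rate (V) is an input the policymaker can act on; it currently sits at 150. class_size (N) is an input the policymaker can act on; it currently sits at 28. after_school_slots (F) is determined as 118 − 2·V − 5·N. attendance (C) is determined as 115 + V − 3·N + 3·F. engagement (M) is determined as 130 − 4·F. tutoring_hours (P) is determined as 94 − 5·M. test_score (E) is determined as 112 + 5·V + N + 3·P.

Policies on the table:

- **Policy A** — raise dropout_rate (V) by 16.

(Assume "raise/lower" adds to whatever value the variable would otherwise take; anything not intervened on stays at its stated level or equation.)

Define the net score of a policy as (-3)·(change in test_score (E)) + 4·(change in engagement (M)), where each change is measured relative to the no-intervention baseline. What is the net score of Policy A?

Baseline:
  V = 150
  N = 28
  F = 118 − 2·150 − 5·28 = -322
  M = 130 − 4·(-322) = 1418
  P = 94 − 5·1418 = -6996
  E = 112 + 5·150 + 28 + 3·(-6996) = -20098
Policy A (V + 16):
  V = 150 + 16 = 166
  N = 28
  F = 118 − 2·166 − 5·28 = -354
  M = 130 − 4·(-354) = 1546
  P = 94 − 5·1546 = -7636
  E = 112 + 5·166 + 28 + 3·(-7636) = -21938
ΔE = -21938 − (-20098) = -1840; ΔM = 1546 − 1418 = 128
Score = (-3)·(-1840) + 4·128 = 6032

6032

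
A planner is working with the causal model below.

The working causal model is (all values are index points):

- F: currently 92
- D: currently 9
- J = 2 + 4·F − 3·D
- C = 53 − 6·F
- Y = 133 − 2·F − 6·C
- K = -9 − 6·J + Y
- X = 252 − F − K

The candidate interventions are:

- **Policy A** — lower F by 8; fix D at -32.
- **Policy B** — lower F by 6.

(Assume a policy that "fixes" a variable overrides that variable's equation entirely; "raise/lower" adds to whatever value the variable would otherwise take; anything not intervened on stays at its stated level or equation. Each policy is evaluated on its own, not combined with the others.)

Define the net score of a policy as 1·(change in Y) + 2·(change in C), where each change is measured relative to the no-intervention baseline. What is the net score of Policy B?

-132

Baseline:
  F = 92
  C = 53 − 6·92 = -499
  Y = 133 − 2·92 − 6·(-499) = 2943
Policy B (F − 6):
  F = 92 − 6 = 86
  C = 53 − 6·86 = -463
  Y = 133 − 2·86 − 6·(-463) = 2739
ΔY = 2739 − 2943 = -204; ΔC = -463 − (-499) = 36
Score = 1·(-204) + 2·36 = -132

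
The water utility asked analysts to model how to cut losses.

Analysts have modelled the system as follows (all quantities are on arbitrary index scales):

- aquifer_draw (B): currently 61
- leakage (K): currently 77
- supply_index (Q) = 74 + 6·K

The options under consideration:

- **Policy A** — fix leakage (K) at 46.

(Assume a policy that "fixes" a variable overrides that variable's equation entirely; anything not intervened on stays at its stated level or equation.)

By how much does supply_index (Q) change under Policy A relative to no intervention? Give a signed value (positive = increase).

-186

Baseline:
  K = 77
  Q = 74 + 6·77 = 536
Policy A (K := 46):
  K = 46
  Q = 74 + 6·46 = 350
Change in Q: 350 − 536 = -186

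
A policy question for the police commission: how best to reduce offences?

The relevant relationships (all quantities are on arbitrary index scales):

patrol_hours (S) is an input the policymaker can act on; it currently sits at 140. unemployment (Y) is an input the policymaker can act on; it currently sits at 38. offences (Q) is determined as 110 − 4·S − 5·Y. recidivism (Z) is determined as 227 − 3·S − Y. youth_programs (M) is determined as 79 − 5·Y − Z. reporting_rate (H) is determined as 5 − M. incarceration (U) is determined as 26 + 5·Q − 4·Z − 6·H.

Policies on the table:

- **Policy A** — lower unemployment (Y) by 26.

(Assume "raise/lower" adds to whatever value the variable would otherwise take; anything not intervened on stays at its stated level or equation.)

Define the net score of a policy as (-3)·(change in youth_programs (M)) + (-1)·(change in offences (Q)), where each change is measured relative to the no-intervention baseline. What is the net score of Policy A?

Baseline:
  S = 140
  Y = 38
  Q = 110 − 4·140 − 5·38 = -640
  Z = 227 − 3·140 − 38 = -231
  M = 79 − 5·38 − (-231) = 120
Policy A (Y − 26):
  S = 140
  Y = 38 − 26 = 12
  Q = 110 − 4·140 − 5·12 = -510
  Z = 227 − 3·140 − 12 = -205
  M = 79 − 5·12 − (-205) = 224
ΔM = 224 − 120 = 104; ΔQ = -510 − (-640) = 130
Score = (-3)·104 + (-1)·130 = -442

-442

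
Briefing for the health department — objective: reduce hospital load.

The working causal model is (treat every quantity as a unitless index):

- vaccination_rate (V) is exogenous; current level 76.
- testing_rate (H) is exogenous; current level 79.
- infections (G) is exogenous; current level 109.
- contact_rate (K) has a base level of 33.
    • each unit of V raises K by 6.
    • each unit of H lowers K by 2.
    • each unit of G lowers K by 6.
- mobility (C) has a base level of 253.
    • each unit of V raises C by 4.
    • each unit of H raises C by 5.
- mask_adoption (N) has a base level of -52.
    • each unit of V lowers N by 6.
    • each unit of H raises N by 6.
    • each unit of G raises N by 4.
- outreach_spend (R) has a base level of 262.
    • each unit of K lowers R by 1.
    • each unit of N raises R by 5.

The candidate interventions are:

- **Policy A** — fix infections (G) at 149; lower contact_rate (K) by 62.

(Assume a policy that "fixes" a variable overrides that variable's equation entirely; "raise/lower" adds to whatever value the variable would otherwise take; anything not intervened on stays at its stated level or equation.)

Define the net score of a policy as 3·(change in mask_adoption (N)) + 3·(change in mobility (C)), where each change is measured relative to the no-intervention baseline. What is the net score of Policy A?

Baseline:
  V = 76
  H = 79
  G = 109
  C = 253 + 4·76 + 5·79 = 952
  N = -52 − 6·76 + 6·79 + 4·109 = 402
Policy A (G := 149, K − 62):
  V = 76
  H = 79
  G = 149
  C = 253 + 4·76 + 5·79 = 952
  N = -52 − 6·76 + 6·79 + 4·149 = 562
ΔN = 562 − 402 = 160; ΔC = 952 − 952 = 0
Score = 3·160 + 3·0 = 480

480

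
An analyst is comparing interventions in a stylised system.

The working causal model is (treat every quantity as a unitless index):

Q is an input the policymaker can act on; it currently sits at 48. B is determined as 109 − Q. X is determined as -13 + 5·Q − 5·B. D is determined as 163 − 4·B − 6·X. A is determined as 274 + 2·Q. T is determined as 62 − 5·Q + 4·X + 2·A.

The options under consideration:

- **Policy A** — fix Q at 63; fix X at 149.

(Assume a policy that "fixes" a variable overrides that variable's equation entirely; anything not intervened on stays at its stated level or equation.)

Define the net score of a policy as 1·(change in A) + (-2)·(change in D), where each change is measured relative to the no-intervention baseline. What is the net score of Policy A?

2634

Baseline:
  Q = 48
  B = 109 − 48 = 61
  X = -13 + 5·48 − 5·61 = -78
  D = 163 − 4·61 − 6·(-78) = 387
  A = 274 + 2·48 = 370
Policy A (Q := 63, X := 149):
  Q = 63
  B = 109 − 63 = 46
  X = 149
  D = 163 − 4·46 − 6·149 = -915
  A = 274 + 2·63 = 400
ΔA = 400 − 370 = 30; ΔD = -915 − 387 = -1302
Score = 1·30 + (-2)·(-1302) = 2634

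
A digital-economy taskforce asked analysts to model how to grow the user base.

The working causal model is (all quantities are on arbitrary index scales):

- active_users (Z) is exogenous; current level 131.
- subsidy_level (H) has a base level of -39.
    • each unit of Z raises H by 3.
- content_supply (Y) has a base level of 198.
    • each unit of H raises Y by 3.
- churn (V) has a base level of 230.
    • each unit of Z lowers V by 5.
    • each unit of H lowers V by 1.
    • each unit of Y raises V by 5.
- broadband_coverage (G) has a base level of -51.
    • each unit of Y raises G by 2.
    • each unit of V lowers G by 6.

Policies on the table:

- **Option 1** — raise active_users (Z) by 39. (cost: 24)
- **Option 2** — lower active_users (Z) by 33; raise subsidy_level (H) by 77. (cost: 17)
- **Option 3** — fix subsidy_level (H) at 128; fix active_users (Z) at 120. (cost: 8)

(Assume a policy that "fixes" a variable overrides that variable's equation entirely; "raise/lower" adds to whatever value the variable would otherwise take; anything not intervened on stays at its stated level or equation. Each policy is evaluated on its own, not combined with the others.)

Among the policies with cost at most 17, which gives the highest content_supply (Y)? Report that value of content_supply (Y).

Option 2 (Z − 33, H + 77):
  Z = 131 − 33 = 98
  H = -39 + 3·98 (+77 from intervention) = 332
  Y = 198 + 3·332 = 1194
Option 3 (H := 128, Z := 120):
  Z = 120
  H = 128
  Y = 198 + 3·128 = 582
Comparing — Option 2: Y=1194, Option 3: Y=582. Highest is 1194 (Option 2).

1194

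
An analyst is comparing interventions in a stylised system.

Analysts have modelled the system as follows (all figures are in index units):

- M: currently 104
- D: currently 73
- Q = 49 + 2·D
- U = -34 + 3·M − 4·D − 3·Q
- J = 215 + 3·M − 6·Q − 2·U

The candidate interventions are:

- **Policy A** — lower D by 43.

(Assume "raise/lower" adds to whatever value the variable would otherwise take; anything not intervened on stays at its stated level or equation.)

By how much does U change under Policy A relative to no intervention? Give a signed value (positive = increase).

Baseline:
  M = 104
  D = 73
  Q = 49 + 2·73 = 195
  U = -34 + 3·104 − 4·73 − 3·195 = -599
Policy A (D − 43):
  M = 104
  D = 73 − 43 = 30
  Q = 49 + 2·30 = 109
  U = -34 + 3·104 − 4·30 − 3·109 = -169
Change in U: -169 − (-599) = 430

430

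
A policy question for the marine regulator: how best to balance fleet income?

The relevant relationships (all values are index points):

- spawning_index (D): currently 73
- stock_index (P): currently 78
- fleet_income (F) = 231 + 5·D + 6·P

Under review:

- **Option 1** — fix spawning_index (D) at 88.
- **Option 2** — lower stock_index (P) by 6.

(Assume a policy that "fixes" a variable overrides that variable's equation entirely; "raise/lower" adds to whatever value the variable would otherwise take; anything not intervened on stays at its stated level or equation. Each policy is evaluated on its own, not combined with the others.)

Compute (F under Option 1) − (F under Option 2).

111

Option 1 (D := 88):
  D = 88
  P = 78
  F = 231 + 5·88 + 6·78 = 1139
Option 2 (P − 6):
  D = 73
  P = 78 − 6 = 72
  F = 231 + 5·73 + 6·72 = 1028
F: 1139 − 1028 = 111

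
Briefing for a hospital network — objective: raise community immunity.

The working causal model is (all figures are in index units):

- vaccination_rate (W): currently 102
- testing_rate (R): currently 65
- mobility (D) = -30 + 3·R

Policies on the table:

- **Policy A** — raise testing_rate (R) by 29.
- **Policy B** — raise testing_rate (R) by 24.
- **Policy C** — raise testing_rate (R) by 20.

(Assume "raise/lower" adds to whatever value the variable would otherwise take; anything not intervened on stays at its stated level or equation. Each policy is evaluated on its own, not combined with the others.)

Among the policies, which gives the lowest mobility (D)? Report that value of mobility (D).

Policy A (R + 29):
  R = 65 + 29 = 94
  D = -30 + 3·94 = 252
Policy B (R + 24):
  R = 65 + 24 = 89
  D = -30 + 3·89 = 237
Policy C (R + 20):
  R = 65 + 20 = 85
  D = -30 + 3·85 = 225
Comparing — Policy A: D=252, Policy B: D=237, Policy C: D=225. Lowest is 225 (Policy C).

225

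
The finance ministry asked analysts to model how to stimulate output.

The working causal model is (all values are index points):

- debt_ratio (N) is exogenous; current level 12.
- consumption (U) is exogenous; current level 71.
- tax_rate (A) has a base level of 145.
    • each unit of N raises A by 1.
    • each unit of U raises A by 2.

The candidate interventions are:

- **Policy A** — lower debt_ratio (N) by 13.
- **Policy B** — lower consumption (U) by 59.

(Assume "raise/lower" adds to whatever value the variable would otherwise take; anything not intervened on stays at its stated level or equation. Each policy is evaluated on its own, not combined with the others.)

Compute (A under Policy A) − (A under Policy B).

105

Policy A (N − 13):
  N = 12 − 13 = -1
  U = 71
  A = 145 + (-1) + 2·71 = 286
Policy B (U − 59):
  N = 12
  U = 71 − 59 = 12
  A = 145 + 12 + 2·12 = 181
A: 286 − 181 = 105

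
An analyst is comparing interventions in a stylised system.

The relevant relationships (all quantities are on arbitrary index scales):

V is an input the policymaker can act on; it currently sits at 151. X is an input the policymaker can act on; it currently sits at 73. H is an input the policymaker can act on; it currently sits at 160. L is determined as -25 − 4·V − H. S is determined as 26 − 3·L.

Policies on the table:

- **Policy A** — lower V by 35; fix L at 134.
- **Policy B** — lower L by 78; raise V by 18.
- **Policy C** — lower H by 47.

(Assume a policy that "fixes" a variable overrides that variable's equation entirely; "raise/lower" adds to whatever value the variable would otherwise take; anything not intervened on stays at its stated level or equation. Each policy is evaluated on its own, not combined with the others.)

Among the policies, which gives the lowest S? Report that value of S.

-376

Policy A (V − 35, L := 134):
  V = 151 − 35 = 116
  H = 160
  L = 134
  S = 26 − 3·134 = -376
Policy B (L − 78, V + 18):
  V = 151 + 18 = 169
  H = 160
  L = -25 − 4·169 − 160 (−78 from intervention) = -939
  S = 26 − 3·(-939) = 2843
Policy C (H − 47):
  V = 151
  H = 160 − 47 = 113
  L = -25 − 4·151 − 113 = -742
  S = 26 − 3·(-742) = 2252
Comparing — Policy A: S=-376, Policy B: S=2843, Policy C: S=2252. Lowest is -376 (Policy A).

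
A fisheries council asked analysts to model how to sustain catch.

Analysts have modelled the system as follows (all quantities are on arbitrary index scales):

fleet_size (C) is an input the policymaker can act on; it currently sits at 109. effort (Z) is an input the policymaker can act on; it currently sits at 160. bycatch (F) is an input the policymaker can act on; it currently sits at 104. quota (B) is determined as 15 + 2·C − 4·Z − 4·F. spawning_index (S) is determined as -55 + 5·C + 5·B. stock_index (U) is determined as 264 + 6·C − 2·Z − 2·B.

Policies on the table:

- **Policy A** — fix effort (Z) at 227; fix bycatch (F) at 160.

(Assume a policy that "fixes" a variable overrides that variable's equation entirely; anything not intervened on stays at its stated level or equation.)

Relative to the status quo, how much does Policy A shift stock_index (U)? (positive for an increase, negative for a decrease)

850

Baseline:
  C = 109
  Z = 160
  F = 104
  B = 15 + 2·109 − 4·160 − 4·104 = -823
  U = 264 + 6·109 − 2·160 − 2·(-823) = 2244
Policy A (Z := 227, F := 160):
  C = 109
  Z = 227
  F = 160
  B = 15 + 2·109 − 4·227 − 4·160 = -1315
  U = 264 + 6·109 − 2·227 − 2·(-1315) = 3094
Change in U: 3094 − 2244 = 850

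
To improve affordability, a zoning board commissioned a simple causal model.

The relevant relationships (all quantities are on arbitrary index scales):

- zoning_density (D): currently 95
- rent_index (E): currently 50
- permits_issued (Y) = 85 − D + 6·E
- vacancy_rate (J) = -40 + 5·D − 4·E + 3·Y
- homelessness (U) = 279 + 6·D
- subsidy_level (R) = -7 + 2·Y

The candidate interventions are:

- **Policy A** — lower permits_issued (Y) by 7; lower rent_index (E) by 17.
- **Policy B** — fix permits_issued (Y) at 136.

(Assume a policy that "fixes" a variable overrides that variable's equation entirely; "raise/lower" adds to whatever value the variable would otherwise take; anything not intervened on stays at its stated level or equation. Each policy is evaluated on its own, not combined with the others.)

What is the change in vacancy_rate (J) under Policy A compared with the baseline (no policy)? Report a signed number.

-259

Baseline:
  D = 95
  E = 50
  Y = 85 − 95 + 6·50 = 290
  J = -40 + 5·95 − 4·50 + 3·290 = 1105
Policy A (Y − 7, E − 17):
  D = 95
  E = 50 − 17 = 33
  Y = 85 − 95 + 6·33 (−7 from intervention) = 181
  J = -40 + 5·95 − 4·33 + 3·181 = 846
Change in J: 846 − 1105 = -259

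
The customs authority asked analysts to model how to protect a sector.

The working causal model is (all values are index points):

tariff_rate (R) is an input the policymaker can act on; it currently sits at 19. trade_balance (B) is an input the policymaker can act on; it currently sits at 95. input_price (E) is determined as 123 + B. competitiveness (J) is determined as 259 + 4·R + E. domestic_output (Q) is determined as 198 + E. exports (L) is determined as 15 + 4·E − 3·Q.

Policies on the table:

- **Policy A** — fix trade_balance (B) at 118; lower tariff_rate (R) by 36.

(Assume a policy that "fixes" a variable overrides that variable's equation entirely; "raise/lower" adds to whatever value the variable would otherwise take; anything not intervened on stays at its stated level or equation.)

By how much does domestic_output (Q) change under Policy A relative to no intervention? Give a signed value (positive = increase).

Baseline:
  B = 95
  E = 123 + 95 = 218
  Q = 198 + 218 = 416
Policy A (B := 118, R − 36):
  B = 118
  E = 123 + 118 = 241
  Q = 198 + 241 = 439
Change in Q: 439 − 416 = 23

23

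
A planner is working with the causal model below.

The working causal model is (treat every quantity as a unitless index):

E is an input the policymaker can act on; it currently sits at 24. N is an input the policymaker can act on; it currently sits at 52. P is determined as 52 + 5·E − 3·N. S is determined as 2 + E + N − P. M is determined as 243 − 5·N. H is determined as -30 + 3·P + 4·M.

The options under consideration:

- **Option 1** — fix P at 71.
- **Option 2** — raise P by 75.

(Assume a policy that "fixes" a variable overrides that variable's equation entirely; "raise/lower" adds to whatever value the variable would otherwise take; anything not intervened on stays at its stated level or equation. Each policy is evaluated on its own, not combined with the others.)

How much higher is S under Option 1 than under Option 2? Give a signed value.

20

Option 1 (P := 71):
  E = 24
  N = 52
  P = 71
  S = 2 + 24 + 52 − 71 = 7
Option 2 (P + 75):
  E = 24
  N = 52
  P = 52 + 5·24 − 3·52 (+75 from intervention) = 91
  S = 2 + 24 + 52 − 91 = -13
S: 7 − (-13) = 20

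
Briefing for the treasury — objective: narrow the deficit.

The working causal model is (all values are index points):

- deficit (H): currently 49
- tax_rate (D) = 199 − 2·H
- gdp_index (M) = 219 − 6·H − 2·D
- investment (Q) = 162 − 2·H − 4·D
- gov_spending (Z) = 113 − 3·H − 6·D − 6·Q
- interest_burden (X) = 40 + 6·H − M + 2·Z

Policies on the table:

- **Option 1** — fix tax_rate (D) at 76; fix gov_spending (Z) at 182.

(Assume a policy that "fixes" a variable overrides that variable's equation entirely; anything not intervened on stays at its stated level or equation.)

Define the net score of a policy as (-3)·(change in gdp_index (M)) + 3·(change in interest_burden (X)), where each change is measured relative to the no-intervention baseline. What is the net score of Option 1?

Baseline:
  H = 49
  D = 199 − 2·49 = 101
  M = 219 − 6·49 − 2·101 = -277
  Q = 162 − 2·49 − 4·101 = -340
  Z = 113 − 3·49 − 6·101 − 6·(-340) = 1400
  X = 40 + 6·49 − (-277) + 2·1400 = 3411
Option 1 (D := 76, Z := 182):
  H = 49
  D = 76
  M = 219 − 6·49 − 2·76 = -227
  Q = 162 − 2·49 − 4·76 = -240
  Z = 182
  X = 40 + 6·49 − (-227) + 2·182 = 925
ΔM = -227 − (-277) = 50; ΔX = 925 − 3411 = -2486
Score = (-3)·50 + 3·(-2486) = -7608

-7608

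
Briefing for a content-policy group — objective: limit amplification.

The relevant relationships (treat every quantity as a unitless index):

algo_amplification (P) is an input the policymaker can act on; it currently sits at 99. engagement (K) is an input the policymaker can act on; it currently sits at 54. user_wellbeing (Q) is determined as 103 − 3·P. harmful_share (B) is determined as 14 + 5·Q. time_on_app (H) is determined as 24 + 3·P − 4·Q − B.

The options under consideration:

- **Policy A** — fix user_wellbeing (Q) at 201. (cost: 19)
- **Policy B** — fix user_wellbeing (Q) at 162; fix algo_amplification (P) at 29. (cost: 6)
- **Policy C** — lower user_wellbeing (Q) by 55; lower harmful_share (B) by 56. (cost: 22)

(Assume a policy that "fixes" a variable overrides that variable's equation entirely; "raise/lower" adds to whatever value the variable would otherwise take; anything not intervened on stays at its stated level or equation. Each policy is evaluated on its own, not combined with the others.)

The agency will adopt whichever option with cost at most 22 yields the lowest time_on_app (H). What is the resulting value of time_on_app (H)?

-1502

Policy A (Q := 201):
  P = 99
  Q = 201
  B = 14 + 5·201 = 1019
  H = 24 + 3·99 − 4·201 − 1019 = -1502
Policy B (Q := 162, P := 29):
  P = 29
  Q = 162
  B = 14 + 5·162 = 824
  H = 24 + 3·29 − 4·162 − 824 = -1361
Policy C (Q − 55, B − 56):
  P = 99
  Q = 103 − 3·99 (−55 from intervention) = -249
  B = 14 + 5·(-249) (−56 from intervention) = -1287
  H = 24 + 3·99 − 4·(-249) − (-1287) = 2604
Comparing — Policy A: H=-1502, Policy B: H=-1361, Policy C: H=2604. Lowest is -1502 (Policy A).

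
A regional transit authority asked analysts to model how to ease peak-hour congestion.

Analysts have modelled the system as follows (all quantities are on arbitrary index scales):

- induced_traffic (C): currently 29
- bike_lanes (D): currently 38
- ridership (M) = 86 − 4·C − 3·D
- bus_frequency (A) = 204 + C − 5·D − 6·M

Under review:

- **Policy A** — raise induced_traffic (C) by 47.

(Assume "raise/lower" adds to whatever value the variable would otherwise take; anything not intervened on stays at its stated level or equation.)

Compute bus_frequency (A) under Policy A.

Policy A (C + 47):
  C = 29 + 47 = 76
  D = 38
  M = 86 − 4·76 − 3·38 = -332
  A = 204 + 76 − 5·38 − 6·(-332) = 2082

2082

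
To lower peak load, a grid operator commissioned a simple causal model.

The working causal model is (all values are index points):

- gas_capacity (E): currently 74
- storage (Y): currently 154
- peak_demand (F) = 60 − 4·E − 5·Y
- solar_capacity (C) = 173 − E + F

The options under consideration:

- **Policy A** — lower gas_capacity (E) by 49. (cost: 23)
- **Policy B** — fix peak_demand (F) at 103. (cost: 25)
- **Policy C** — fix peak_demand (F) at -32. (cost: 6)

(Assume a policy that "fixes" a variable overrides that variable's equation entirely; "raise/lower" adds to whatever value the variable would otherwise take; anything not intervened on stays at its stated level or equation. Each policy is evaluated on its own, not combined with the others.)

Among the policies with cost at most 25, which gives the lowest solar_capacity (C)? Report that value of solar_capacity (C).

-662

Policy A (E − 49):
  E = 74 − 49 = 25
  Y = 154
  F = 60 − 4·25 − 5·154 = -810
  C = 173 − 25 + (-810) = -662
Policy B (F := 103):
  E = 74
  Y = 154
  F = 103
  C = 173 − 74 + 103 = 202
Policy C (F := -32):
  E = 74
  Y = 154
  F = -32
  C = 173 − 74 + (-32) = 67
Comparing — Policy A: C=-662, Policy B: C=202, Policy C: C=67. Lowest is -662 (Policy A).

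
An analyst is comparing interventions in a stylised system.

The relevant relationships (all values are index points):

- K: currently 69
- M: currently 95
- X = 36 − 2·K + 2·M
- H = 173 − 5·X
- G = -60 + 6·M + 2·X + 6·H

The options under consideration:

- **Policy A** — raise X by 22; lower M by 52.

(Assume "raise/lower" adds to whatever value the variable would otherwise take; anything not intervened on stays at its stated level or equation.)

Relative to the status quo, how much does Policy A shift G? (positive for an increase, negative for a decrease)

1984

Baseline:
  K = 69
  M = 95
  X = 36 − 2·69 + 2·95 = 88
  H = 173 − 5·88 = -267
  G = -60 + 6·95 + 2·88 + 6·(-267) = -916
Policy A (X + 22, M − 52):
  K = 69
  M = 95 − 52 = 43
  X = 36 − 2·69 + 2·43 (+22 from intervention) = 6
  H = 173 − 5·6 = 143
  G = -60 + 6·43 + 2·6 + 6·143 = 1068
Change in G: 1068 − (-916) = 1984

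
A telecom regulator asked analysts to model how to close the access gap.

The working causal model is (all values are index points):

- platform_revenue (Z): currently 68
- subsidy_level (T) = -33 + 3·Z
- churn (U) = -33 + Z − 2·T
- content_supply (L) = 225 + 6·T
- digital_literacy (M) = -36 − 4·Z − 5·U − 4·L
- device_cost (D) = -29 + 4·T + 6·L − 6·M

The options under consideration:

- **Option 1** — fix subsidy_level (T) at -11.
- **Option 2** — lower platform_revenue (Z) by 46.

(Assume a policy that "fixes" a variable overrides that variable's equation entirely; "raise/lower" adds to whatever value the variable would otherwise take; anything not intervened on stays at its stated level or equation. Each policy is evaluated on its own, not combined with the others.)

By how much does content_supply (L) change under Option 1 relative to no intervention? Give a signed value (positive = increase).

-1092

Baseline:
  Z = 68
  T = -33 + 3·68 = 171
  L = 225 + 6·171 = 1251
Option 1 (T := -11):
  Z = 68
  T = -11
  L = 225 + 6·(-11) = 159
Change in L: 159 − 1251 = -1092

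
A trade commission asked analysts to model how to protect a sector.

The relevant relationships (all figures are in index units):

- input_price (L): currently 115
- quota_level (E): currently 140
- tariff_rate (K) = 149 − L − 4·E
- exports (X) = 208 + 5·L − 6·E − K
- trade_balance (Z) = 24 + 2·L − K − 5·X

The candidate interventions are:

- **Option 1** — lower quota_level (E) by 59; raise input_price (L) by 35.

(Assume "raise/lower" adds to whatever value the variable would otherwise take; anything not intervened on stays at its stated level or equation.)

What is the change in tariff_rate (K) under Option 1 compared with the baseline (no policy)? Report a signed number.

201

Baseline:
  L = 115
  E = 140
  K = 149 − 115 − 4·140 = -526
Option 1 (E − 59, L + 35):
  L = 115 + 35 = 150
  E = 140 − 59 = 81
  K = 149 − 150 − 4·81 = -325
Change in K: -325 − (-526) = 201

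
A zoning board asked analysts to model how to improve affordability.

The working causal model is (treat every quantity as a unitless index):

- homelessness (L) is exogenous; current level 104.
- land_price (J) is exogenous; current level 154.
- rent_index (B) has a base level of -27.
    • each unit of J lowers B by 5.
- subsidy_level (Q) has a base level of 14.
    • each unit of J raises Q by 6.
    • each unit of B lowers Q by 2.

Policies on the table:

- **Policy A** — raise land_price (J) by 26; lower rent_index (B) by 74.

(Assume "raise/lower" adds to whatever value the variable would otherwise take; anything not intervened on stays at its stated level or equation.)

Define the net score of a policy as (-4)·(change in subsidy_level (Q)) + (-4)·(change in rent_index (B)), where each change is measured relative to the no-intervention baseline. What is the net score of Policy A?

Baseline:
  J = 154
  B = -27 − 5·154 = -797
  Q = 14 + 6·154 − 2·(-797) = 2532
Policy A (J + 26, B − 74):
  J = 154 + 26 = 180
  B = -27 − 5·180 (−74 from intervention) = -1001
  Q = 14 + 6·180 − 2·(-1001) = 3096
ΔQ = 3096 − 2532 = 564; ΔB = -1001 − (-797) = -204
Score = (-4)·564 + (-4)·(-204) = -1440

-1440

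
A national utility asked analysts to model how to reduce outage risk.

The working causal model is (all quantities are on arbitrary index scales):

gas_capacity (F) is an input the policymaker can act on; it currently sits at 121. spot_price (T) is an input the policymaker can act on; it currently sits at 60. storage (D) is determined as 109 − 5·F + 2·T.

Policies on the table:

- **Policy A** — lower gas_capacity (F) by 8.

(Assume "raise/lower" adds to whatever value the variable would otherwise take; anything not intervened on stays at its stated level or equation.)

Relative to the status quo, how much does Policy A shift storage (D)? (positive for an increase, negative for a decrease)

40

Baseline:
  F = 121
  T = 60
  D = 109 − 5·121 + 2·60 = -376
Policy A (F − 8):
  F = 121 − 8 = 113
  T = 60
  D = 109 − 5·113 + 2·60 = -336
Change in D: -336 − (-376) = 40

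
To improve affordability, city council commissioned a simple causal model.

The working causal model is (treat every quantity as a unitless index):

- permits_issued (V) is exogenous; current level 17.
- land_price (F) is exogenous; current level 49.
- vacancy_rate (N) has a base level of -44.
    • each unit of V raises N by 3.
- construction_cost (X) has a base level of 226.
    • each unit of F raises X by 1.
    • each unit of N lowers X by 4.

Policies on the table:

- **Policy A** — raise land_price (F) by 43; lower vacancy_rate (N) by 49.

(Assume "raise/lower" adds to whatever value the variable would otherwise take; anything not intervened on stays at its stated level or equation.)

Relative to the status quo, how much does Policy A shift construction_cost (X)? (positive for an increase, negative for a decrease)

239

Baseline:
  V = 17
  F = 49
  N = -44 + 3·17 = 7
  X = 226 + 49 − 4·7 = 247
Policy A (F + 43, N − 49):
  V = 17
  F = 49 + 43 = 92
  N = -44 + 3·17 (−49 from intervention) = -42
  X = 226 + 92 − 4·(-42) = 486
Change in X: 486 − 247 = 239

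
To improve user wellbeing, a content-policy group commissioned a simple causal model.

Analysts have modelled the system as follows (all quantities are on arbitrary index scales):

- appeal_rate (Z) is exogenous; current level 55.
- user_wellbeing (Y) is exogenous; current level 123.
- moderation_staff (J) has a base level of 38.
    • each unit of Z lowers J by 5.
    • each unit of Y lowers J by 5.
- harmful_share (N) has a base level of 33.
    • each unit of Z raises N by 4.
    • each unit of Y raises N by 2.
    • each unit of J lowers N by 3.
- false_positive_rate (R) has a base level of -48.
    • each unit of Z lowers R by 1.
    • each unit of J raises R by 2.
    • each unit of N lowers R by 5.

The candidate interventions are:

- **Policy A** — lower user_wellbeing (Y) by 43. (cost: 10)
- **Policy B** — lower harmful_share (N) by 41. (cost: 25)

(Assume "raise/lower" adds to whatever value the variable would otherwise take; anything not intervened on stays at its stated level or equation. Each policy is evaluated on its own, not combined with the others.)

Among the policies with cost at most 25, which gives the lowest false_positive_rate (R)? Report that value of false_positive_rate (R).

Policy A (Y − 43):
  Z = 55
  Y = 123 − 43 = 80
  J = 38 − 5·55 − 5·80 = -637
  N = 33 + 4·55 + 2·80 − 3·(-637) = 2324
  R = -48 − 55 + 2·(-637) − 5·2324 = -12997
Policy B (N − 41):
  Z = 55
  Y = 123
  J = 38 − 5·55 − 5·123 = -852
  N = 33 + 4·55 + 2·123 − 3·(-852) (−41 from intervention) = 3014
  R = -48 − 55 + 2·(-852) − 5·3014 = -16877
Comparing — Policy A: R=-12997, Policy B: R=-16877. Lowest is -16877 (Policy B).

-16877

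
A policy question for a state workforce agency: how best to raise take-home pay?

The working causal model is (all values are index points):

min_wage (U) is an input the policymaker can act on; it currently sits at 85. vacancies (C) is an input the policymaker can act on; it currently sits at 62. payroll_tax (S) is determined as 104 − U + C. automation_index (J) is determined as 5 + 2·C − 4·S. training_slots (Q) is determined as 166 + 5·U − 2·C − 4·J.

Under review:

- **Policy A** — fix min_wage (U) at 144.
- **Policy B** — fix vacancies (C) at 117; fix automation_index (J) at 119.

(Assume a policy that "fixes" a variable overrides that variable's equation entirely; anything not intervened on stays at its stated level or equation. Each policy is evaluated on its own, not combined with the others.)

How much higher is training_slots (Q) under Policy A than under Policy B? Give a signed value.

717

Policy A (U := 144):
  U = 144
  C = 62
  S = 104 − 144 + 62 = 22
  J = 5 + 2·62 − 4·22 = 41
  Q = 166 + 5·144 − 2·62 − 4·41 = 598
Policy B (C := 117, J := 119):
  U = 85
  C = 117
  S = 104 − 85 + 117 = 136
  J = 119
  Q = 166 + 5·85 − 2·117 − 4·119 = -119
Q: 598 − (-119) = 717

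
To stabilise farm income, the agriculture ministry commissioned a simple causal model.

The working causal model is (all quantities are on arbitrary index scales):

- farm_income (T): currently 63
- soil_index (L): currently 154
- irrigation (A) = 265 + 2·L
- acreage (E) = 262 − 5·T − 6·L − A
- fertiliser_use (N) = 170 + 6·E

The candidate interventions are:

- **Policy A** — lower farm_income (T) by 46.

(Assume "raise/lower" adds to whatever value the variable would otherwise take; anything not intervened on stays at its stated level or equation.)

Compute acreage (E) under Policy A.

Policy A (T − 46):
  T = 63 − 46 = 17
  L = 154
  A = 265 + 2·154 = 573
  E = 262 − 5·17 − 6·154 − 573 = -1320

-1320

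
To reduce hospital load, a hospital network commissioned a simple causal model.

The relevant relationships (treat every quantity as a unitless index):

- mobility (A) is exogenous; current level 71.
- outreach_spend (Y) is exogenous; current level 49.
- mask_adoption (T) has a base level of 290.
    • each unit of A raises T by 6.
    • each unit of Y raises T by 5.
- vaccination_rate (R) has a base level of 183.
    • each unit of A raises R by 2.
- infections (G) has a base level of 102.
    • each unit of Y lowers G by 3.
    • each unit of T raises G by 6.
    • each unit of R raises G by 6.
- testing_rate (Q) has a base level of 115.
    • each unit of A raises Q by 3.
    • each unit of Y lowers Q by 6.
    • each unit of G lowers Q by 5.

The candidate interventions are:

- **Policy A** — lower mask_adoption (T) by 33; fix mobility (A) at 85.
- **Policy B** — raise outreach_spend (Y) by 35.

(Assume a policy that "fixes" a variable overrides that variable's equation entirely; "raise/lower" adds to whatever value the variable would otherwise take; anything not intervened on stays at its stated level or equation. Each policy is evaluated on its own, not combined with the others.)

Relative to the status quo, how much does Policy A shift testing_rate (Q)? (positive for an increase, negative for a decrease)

-2328

Baseline:
  A = 71
  Y = 49
  T = 290 + 6·71 + 5·49 = 961
  R = 183 + 2·71 = 325
  G = 102 − 3·49 + 6·961 + 6·325 = 7671
  Q = 115 + 3·71 − 6·49 − 5·7671 = -38321
Policy A (T − 33, A := 85):
  A = 85
  Y = 49
  T = 290 + 6·85 + 5·49 (−33 from intervention) = 1012
  R = 183 + 2·85 = 353
  G = 102 − 3·49 + 6·1012 + 6·353 = 8145
  Q = 115 + 3·85 − 6·49 − 5·8145 = -40649
Change in Q: -40649 − (-38321) = -2328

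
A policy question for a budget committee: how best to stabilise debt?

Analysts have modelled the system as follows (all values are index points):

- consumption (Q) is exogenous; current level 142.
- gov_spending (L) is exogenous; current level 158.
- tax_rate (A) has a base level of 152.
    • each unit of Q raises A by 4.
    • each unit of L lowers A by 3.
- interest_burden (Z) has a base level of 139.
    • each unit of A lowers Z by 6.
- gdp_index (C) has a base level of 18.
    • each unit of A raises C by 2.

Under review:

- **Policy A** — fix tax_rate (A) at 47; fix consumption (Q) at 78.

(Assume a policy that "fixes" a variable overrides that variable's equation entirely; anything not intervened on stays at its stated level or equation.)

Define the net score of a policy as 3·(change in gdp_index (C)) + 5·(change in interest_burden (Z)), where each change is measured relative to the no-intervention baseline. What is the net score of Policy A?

4776

Baseline:
  Q = 142
  L = 158
  A = 152 + 4·142 − 3·158 = 246
  Z = 139 − 6·246 = -1337
  C = 18 + 2·246 = 510
Policy A (A := 47, Q := 78):
  Q = 78
  L = 158
  A = 47
  Z = 139 − 6·47 = -143
  C = 18 + 2·47 = 112
ΔC = 112 − 510 = -398; ΔZ = -143 − (-1337) = 1194
Score = 3·(-398) + 5·1194 = 4776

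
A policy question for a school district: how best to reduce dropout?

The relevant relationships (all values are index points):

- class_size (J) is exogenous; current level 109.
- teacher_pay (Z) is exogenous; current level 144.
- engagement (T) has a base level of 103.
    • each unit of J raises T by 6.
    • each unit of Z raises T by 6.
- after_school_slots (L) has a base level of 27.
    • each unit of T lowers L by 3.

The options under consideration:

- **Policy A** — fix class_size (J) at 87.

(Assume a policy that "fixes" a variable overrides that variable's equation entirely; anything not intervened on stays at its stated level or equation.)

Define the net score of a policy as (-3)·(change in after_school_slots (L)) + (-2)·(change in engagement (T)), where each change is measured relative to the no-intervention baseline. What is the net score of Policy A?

Baseline:
  J = 109
  Z = 144
  T = 103 + 6·109 + 6·144 = 1621
  L = 27 − 3·1621 = -4836
Policy A (J := 87):
  J = 87
  Z = 144
  T = 103 + 6·87 + 6·144 = 1489
  L = 27 − 3·1489 = -4440
ΔL = -4440 − (-4836) = 396; ΔT = 1489 − 1621 = -132
Score = (-3)·396 + (-2)·(-132) = -924

-924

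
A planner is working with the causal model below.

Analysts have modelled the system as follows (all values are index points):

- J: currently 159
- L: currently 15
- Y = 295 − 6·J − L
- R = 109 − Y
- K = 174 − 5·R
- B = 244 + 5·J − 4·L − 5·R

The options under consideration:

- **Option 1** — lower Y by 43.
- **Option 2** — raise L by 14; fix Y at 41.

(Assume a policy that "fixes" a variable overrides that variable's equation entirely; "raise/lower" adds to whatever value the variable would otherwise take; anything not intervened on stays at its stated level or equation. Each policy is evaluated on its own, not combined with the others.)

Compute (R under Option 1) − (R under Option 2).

Option 1 (Y − 43):
  J = 159
  L = 15
  Y = 295 − 6·159 − 15 (−43 from intervention) = -717
  R = 109 − (-717) = 826
Option 2 (L + 14, Y := 41):
  J = 159
  L = 15 + 14 = 29
  Y = 41
  R = 109 − 41 = 68
R: 826 − 68 = 758

758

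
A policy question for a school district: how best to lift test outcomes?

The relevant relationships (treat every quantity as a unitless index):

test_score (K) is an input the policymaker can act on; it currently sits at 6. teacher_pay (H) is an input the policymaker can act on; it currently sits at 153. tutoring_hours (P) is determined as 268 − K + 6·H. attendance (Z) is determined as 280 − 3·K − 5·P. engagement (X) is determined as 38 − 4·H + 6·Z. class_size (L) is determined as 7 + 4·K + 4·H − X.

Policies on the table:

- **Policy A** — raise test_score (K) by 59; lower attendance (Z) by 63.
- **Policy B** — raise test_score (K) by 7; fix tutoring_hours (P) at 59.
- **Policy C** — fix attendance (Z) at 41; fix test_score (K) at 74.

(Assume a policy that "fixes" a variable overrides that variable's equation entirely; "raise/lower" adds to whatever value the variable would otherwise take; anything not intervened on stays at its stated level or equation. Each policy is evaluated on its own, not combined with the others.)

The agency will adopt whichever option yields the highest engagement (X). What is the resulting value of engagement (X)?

-328

Policy A (K + 59, Z − 63):
  K = 6 + 59 = 65
  H = 153
  P = 268 − 65 + 6·153 = 1121
  Z = 280 − 3·65 − 5·1121 (−63 from intervention) = -5583
  X = 38 − 4·153 + 6·(-5583) = -34072
Policy B (K + 7, P := 59):
  K = 6 + 7 = 13
  H = 153
  P = 59
  Z = 280 − 3·13 − 5·59 = -54
  X = 38 − 4·153 + 6·(-54) = -898
Policy C (Z := 41, K := 74):
  K = 74
  H = 153
  P = 268 − 74 + 6·153 = 1112
  Z = 41
  X = 38 − 4·153 + 6·41 = -328
Comparing — Policy A: X=-34072, Policy B: X=-898, Policy C: X=-328. Highest is -328 (Policy C).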